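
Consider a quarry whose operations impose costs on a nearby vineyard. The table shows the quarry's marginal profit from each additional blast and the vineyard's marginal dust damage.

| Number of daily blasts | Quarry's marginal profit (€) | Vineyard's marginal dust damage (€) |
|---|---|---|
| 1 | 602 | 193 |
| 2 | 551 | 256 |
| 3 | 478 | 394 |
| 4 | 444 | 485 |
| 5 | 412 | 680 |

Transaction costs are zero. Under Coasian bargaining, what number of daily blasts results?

3

Bargaining reaches the level where marginal profit last exceeds marginal dust damage.
That holds through level 3 (478 ≥ 394) but not at 4 (444 < 485).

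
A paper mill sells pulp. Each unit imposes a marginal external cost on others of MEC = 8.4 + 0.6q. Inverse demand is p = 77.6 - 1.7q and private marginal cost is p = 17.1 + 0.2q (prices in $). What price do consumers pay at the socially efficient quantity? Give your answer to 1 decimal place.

P = $42.2

Social marginal cost = private MC + MEC = 25.5 + 0.8q.
Set SMC = demand: 25.5 + 0.8q = 77.6 - 1.7q → q* = 20.8400.
Consumer price on the demand curve at q*: 77.6 − 1.7×20.8400 = 42.1720.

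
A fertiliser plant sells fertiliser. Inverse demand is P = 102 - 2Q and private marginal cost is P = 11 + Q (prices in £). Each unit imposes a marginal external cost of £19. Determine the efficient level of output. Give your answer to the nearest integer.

Social marginal cost = private MC + MEC = 30 + Q.
Set SMC = demand: 30 + Q = 102 - 2Q → Q* = 24.0000.

Q* = 24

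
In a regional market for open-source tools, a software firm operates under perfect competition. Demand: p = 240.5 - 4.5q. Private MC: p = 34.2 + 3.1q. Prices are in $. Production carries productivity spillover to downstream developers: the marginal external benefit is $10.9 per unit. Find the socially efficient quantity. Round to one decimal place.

q* = 28.6

Social marginal cost = private MC − MEB = 23.3 + 3.1q.
Set SMC = demand: 23.3 + 3.1q = 240.5 - 4.5q → q* = 28.5789.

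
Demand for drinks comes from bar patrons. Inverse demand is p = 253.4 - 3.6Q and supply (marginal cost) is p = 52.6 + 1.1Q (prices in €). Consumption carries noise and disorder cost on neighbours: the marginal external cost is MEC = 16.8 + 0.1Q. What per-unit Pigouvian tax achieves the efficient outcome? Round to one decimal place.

tax = €20.6 per unit

Social marginal benefit = demand − MEC = 236.6 - 3.7Q.
Set SMB = MC: 236.6 - 3.7Q = 52.6 + 1.1Q → Q* = 38.3333.
The Pigouvian tax equals MEC at Q*: 16.8 + 0.1×38.3333 = 20.6333.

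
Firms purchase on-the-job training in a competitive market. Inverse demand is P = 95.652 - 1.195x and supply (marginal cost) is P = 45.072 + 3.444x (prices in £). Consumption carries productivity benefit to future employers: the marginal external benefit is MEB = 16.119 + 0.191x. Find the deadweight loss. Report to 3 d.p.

DWL = £37.241

Market equilibrium (private): 45.072 + 3.444x = 95.652 - 1.195x → x_m = 10.9032.
Social marginal benefit = demand + MEB = 111.771 - 1.004x.
Set SMB = MC: 111.771 - 1.004x = 45.072 + 3.444x → x* = 14.9953.
The welfare-loss triangle has base |x_m − x*| and height MEB(x_m) (the vertical gap between SMB and MC is zero at x* and MEB at x_m).
DWL = ½ × 4.0921 × 18.2015 = 37.2412.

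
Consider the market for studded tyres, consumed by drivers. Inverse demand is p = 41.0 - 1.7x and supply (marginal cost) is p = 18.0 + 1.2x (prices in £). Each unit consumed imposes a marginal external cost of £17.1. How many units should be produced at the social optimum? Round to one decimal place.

x* = 2.0

Social marginal benefit = demand − MEC = 23.9 - 1.7x.
Set SMB = MC: 23.9 - 1.7x = 18.0 + 1.2x → x* = 2.0345.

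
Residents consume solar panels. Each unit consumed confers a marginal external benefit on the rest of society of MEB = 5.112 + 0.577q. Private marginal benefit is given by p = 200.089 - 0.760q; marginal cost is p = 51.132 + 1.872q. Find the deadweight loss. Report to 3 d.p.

Market equilibrium (private): 51.132 + 1.872q = 200.089 - 0.760q → q_m = 56.5946.
Social marginal benefit = demand + MEB = 205.201 - 0.183q.
Set SMB = MC: 205.201 - 0.183q = 51.132 + 1.872q → q* = 74.9727.
The welfare-loss triangle has base |q_m − q*| and height MEB(q_m) (the vertical gap between SMB and MC is zero at q* and MEB at q_m).
DWL = ½ × 18.3781 × 37.7671 = 347.0438.

DWL = 347.044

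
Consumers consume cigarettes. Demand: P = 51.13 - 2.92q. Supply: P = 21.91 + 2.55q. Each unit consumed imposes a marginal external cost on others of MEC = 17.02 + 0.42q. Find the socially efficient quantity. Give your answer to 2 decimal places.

q* = 2.07

Social marginal benefit = demand − MEC = 34.11 - 3.34q.
Set SMB = MC: 34.11 - 3.34q = 21.91 + 2.55q → q* = 2.0713.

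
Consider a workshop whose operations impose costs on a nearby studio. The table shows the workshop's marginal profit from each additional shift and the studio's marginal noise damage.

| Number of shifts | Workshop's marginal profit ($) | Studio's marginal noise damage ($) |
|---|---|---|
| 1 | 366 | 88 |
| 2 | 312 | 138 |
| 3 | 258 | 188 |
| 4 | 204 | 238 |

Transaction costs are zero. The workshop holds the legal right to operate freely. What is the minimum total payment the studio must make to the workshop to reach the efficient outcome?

$204

Left alone the workshop would choose level 4 (marginal profit stays positive).
Efficient level: k* = 3 (marginal profit ≥ marginal noise damage through 3).
The studio must at least cover the workshop's forgone profit from cutting 4→3: 204 = 204.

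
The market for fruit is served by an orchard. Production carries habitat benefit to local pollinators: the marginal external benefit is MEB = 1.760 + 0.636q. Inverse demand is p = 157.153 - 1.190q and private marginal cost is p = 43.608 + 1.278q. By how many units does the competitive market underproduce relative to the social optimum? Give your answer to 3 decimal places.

16.933 units

Market equilibrium (private): 43.608 + 1.278q = 157.153 - 1.190q → q_m = 46.0069.
Social marginal cost = private MC − MEB = 41.848 + 0.642q.
Set SMC = demand: 41.848 + 0.642q = 157.153 - 1.190q → q* = 62.9394.
Gap = |46.0069 − 62.9394| = 16.9325.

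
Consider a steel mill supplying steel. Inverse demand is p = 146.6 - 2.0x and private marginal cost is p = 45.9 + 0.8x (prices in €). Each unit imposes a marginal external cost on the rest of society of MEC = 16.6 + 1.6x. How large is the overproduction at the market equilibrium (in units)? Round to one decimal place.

16.9 units

Market equilibrium (private): 45.9 + 0.8x = 146.6 - 2.0x → x_m = 35.9643.
Social marginal cost = private MC + MEC = 62.5 + 2.4x.
Set SMC = demand: 62.5 + 2.4x = 146.6 - 2.0x → x* = 19.1136.
Gap = |35.9643 − 19.1136| = 16.8507.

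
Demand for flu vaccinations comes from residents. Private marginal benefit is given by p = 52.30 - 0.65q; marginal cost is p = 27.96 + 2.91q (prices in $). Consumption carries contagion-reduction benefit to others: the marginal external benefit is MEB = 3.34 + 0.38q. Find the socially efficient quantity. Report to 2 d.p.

Social marginal benefit = demand + MEB = 55.64 - 0.27q.
Set SMB = MC: 55.64 - 0.27q = 27.96 + 2.91q → q* = 8.7044.

q* = 8.70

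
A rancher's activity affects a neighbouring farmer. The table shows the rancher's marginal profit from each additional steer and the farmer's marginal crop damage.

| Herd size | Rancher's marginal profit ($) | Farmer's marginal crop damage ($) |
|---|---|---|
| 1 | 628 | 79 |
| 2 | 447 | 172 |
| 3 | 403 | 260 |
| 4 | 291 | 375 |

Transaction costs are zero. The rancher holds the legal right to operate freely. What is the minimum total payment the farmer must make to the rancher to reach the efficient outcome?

$291

Left alone the rancher would choose level 4 (marginal profit stays positive).
Efficient level: k* = 3 (marginal profit ≥ marginal crop damage through 3).
The farmer must at least cover the rancher's forgone profit from cutting 4→3: 291 = 291.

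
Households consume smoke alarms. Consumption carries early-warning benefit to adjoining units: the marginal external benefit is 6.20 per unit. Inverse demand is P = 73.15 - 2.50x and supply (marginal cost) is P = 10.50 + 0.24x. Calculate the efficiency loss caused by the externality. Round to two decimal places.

Market equilibrium (private): 10.50 + 0.24x = 73.15 - 2.50x → x_m = 22.8650.
Social marginal benefit = demand + MEB = 79.35 - 2.50x.
Set SMB = MC: 79.35 - 2.50x = 10.50 + 0.24x → x* = 25.1277.
The loss is the area between SMB and MC from x* to x_m; with linear curves that's a triangle of height MEB(x_m).
DWL = ½ × 2.2627 × 6.2000 = 7.0144.

DWL = 7.01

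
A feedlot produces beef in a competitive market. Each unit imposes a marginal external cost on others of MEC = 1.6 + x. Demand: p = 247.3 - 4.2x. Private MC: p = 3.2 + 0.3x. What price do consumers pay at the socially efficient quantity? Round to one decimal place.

Social marginal cost = private MC + MEC = 4.8 + 1.3x.
Set SMC = demand: 4.8 + 1.3x = 247.3 - 4.2x → x* = 44.0909.
Consumer price on the demand curve at x*: 247.3 − 4.2×44.0909 = 62.1182.

P = 62.1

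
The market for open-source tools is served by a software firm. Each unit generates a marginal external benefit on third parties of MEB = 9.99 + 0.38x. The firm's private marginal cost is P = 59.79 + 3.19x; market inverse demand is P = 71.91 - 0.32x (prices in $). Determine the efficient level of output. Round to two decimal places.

Social marginal cost = private MC − MEB = 49.80 + 2.81x.
Set SMC = demand: 49.80 + 2.81x = 71.91 - 0.32x → x* = 7.0639.

x* = 7.06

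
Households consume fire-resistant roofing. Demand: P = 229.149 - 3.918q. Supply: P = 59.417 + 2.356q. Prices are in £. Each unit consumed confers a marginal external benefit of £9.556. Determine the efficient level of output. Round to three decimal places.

Social marginal benefit = demand + MEB = 238.705 - 3.918q.
Set SMB = MC: 238.705 - 3.918q = 59.417 + 2.356q → q* = 28.5763.

q* = 28.576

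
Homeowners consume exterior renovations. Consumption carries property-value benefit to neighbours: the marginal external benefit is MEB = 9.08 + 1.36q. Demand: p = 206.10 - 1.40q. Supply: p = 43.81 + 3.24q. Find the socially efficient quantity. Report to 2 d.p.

q* = 52.25

Social marginal benefit = demand + MEB = 215.18 - 0.04q.
Set SMB = MC: 215.18 - 0.04q = 43.81 + 3.24q → q* = 52.2470.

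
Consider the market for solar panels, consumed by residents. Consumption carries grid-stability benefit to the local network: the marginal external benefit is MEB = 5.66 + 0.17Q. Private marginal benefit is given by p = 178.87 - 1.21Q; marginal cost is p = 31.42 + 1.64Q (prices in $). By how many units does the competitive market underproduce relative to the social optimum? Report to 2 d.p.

Market equilibrium (private): 31.42 + 1.64Q = 178.87 - 1.21Q → Q_m = 51.7368.
Social marginal benefit = demand + MEB = 184.53 - 1.04Q.
Set SMB = MC: 184.53 - 1.04Q = 31.42 + 1.64Q → Q* = 57.1306.
Gap = |51.7368 − 57.1306| = 5.3938.

5.39 units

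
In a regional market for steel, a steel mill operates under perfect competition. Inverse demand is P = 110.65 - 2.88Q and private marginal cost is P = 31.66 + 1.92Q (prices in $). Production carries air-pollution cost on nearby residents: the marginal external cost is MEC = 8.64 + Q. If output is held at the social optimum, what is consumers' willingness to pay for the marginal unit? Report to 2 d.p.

P = $75.72

Social marginal cost = private MC + MEC = 40.30 + 2.92Q.
Set SMC = demand: 40.30 + 2.92Q = 110.65 - 2.88Q → Q* = 12.1293.
Consumer price on the demand curve at Q*: 110.65 − 2.88×12.1293 = 75.7176.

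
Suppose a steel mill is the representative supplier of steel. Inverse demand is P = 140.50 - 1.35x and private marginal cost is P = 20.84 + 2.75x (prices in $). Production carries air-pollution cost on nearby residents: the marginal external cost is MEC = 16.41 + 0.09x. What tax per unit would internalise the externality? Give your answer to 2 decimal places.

tax = $18.63 per unit

Social marginal cost = private MC + MEC = 37.25 + 2.84x.
Set SMC = demand: 37.25 + 2.84x = 140.50 - 1.35x → x* = 24.6420.
The Pigouvian tax equals MEC at x*: 16.41 + 0.09×24.6420 = 18.6278.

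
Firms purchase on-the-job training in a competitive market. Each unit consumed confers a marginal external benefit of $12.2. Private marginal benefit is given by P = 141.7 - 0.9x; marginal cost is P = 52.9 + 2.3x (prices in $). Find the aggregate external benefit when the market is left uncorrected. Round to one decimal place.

$338.6

Market equilibrium (private): 52.9 + 2.3x = 141.7 - 0.9x → x_m = 27.7500.
Total external benefit = MEB × x_m = 12.2 × 27.7500 = 338.5500.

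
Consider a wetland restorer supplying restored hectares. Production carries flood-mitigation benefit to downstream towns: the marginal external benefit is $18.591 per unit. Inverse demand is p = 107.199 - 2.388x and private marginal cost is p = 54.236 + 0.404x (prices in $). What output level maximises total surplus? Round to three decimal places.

x* = 25.628

Social marginal cost = private MC − MEB = 35.645 + 0.404x.
Set SMC = demand: 35.645 + 0.404x = 107.199 - 2.388x → x* = 25.6282.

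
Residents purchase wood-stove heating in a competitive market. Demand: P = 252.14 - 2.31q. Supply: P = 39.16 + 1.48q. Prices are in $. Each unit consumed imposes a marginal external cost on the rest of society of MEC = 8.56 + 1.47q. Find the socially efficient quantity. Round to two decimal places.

q* = 38.86

Social marginal benefit = demand − MEC = 243.58 - 3.78q.
Set SMB = MC: 243.58 - 3.78q = 39.16 + 1.48q → q* = 38.8631.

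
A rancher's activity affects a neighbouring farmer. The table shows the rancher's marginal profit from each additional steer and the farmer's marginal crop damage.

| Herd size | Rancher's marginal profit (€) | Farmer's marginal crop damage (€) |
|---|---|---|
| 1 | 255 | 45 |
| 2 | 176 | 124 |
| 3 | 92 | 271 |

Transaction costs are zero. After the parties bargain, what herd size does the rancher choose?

Bargaining reaches the level where marginal profit last exceeds marginal crop damage.
That holds through level 2 (176 ≥ 124) but not at 3 (92 < 271).

2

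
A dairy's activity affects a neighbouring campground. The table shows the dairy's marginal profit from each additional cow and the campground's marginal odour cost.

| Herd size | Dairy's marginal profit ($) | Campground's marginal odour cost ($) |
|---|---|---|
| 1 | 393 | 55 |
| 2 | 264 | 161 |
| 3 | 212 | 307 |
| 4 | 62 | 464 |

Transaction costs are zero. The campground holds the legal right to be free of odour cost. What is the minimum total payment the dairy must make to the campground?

$216

Efficient level: marginal profit ≥ marginal odour cost through level 2, so k* = 2.
With the campground holding the right, the dairy must at least compensate total damage at k*: 55 + 161 = 216.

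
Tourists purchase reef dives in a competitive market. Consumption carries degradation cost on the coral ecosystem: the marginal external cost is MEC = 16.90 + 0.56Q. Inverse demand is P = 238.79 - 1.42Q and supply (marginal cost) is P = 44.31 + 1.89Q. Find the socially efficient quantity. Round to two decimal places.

Q* = 45.89

Social marginal benefit = demand − MEC = 221.89 - 1.98Q.
Set SMB = MC: 221.89 - 1.98Q = 44.31 + 1.89Q → Q* = 45.8863.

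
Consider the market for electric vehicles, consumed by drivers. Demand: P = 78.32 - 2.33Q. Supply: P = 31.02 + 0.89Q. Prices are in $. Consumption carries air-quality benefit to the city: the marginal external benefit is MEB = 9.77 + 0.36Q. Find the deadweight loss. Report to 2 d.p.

Market equilibrium (private): 31.02 + 0.89Q = 78.32 - 2.33Q → Q_m = 14.6894.
Social marginal benefit = demand + MEB = 88.09 - 1.97Q.
Set SMB = MC: 88.09 - 1.97Q = 31.02 + 0.89Q → Q* = 19.9545.
Height of the DWL triangle at Q_m is SMB(Q_m) − MC(Q_m) = MEB(Q_m) = 15.0582.
DWL = ½ × 5.2651 × 15.0582 = 39.6415.

DWL = $39.64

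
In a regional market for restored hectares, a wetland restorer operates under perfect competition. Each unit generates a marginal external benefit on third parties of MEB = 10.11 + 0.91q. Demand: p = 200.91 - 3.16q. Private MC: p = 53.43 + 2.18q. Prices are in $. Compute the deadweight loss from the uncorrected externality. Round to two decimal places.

Market equilibrium (private): 53.43 + 2.18q = 200.91 - 3.16q → q_m = 27.6180.
Social marginal cost = private MC − MEB = 43.32 + 1.27q.
Set SMC = demand: 43.32 + 1.27q = 200.91 - 3.16q → q* = 35.5734.
The welfare-loss triangle has base |q_m − q*| and height MEB(q_m) (the vertical gap between SMC and demand is zero at q* and MEB at q_m).
DWL = ½ × 7.9554 × 35.2424 = 140.1837.

DWL = $140.18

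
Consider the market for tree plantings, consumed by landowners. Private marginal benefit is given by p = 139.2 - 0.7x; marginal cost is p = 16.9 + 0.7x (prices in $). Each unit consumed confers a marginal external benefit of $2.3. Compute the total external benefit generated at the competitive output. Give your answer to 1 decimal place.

$200.9

Market equilibrium (private): 16.9 + 0.7x = 139.2 - 0.7x → x_m = 87.3571.
Total external benefit = MEB × x_m = 2.3 × 87.3571 = 200.9213.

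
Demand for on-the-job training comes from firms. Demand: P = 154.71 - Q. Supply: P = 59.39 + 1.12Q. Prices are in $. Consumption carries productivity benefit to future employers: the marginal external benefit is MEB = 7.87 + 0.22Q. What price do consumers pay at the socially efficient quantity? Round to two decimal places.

Social marginal benefit = demand + MEB = 162.58 - 0.78Q.
Set SMB = MC: 162.58 - 0.78Q = 59.39 + 1.12Q → Q* = 54.3105.
Consumer price on the demand curve at Q*: 154.71 − 1.00×54.3105 = 100.3995.

P = $100.40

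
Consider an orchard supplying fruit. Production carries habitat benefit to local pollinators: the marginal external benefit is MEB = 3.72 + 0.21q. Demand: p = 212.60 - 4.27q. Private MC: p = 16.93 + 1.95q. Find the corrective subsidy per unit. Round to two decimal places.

Social marginal cost = private MC − MEB = 13.21 + 1.74q.
Set SMC = demand: 13.21 + 1.74q = 212.60 - 4.27q → q* = 33.1764.
The Pigouvian subsidy equals MEB at q*: 3.72 + 0.21×33.1764 = 10.6870.

subsidy = 10.69 per unit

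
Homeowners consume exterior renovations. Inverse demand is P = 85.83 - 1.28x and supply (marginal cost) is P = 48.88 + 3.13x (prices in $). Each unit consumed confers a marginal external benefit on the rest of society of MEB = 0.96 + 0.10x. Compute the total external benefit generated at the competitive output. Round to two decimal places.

$11.55

Market equilibrium (private): 48.88 + 3.13x = 85.83 - 1.28x → x_m = 8.3787.
Total external benefit = ∫₀^{x_m} (0.96 + 0.10x) dx = 0.96×8.3787 + ½×0.10×8.3787² = 11.5537.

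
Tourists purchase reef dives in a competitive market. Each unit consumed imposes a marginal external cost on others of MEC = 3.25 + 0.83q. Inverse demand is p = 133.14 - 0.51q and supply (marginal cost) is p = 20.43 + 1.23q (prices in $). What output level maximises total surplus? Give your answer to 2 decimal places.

Social marginal benefit = demand − MEC = 129.89 - 1.34q.
Set SMB = MC: 129.89 - 1.34q = 20.43 + 1.23q → q* = 42.5914.

q* = 42.59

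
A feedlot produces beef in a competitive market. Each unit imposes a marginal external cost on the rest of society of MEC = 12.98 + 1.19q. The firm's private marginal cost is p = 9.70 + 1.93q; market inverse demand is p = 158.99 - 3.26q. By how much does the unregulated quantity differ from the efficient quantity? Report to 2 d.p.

Market equilibrium (private): 9.70 + 1.93q = 158.99 - 3.26q → q_m = 28.7649.
Social marginal cost = private MC + MEC = 22.68 + 3.12q.
Set SMC = demand: 22.68 + 3.12q = 158.99 - 3.26q → q* = 21.3652.
Gap = |28.7649 − 21.3652| = 7.3997.

7.40 units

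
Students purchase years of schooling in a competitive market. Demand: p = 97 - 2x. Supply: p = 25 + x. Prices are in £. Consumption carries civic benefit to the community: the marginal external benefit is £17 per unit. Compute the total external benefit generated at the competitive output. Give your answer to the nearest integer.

Market equilibrium (private): 25 + x = 97 - 2x → x_m = 24.0000.
Total external benefit = MEB × x_m = 17 × 24.0000 = 408.0000.

£408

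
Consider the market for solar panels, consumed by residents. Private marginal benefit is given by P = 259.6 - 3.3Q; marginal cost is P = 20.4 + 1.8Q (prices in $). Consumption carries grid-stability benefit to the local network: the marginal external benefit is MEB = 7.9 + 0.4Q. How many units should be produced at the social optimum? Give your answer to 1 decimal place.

Social marginal benefit = demand + MEB = 267.5 - 2.9Q.
Set SMB = MC: 267.5 - 2.9Q = 20.4 + 1.8Q → Q* = 52.5745.

Q* = 52.6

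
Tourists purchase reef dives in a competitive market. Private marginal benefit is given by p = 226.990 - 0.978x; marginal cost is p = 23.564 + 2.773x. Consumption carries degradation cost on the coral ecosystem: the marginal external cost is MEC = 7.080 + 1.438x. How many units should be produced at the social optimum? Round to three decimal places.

Social marginal benefit = demand − MEC = 219.910 - 2.416x.
Set SMB = MC: 219.910 - 2.416x = 23.564 + 2.773x → x* = 37.8389.

x* = 37.839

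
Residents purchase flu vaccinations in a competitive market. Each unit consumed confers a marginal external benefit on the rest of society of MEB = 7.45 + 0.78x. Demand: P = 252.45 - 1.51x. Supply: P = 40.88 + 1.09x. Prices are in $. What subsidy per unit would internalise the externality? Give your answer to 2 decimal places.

Social marginal benefit = demand + MEB = 259.90 - 0.73x.
Set SMB = MC: 259.90 - 0.73x = 40.88 + 1.09x → x* = 120.3407.
The Pigouvian subsidy equals MEB at x*: 7.45 + 0.78×120.3407 = 101.3157.

subsidy = $101.32 per unit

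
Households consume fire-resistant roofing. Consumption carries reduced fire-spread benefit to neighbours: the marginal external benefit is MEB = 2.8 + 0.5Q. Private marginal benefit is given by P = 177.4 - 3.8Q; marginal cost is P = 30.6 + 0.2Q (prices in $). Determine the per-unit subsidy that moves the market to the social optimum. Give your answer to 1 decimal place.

subsidy = $24.2 per unit

Social marginal benefit = demand + MEB = 180.2 - 3.3Q.
Set SMB = MC: 180.2 - 3.3Q = 30.6 + 0.2Q → Q* = 42.7429.
The Pigouvian subsidy equals MEB at Q*: 2.8 + 0.5×42.7429 = 24.1715.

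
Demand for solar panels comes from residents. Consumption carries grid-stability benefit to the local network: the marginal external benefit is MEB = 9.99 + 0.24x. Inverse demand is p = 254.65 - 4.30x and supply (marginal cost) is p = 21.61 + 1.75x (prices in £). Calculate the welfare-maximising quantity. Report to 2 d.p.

x* = 41.83

Social marginal benefit = demand + MEB = 264.64 - 4.06x.
Set SMB = MC: 264.64 - 4.06x = 21.61 + 1.75x → x* = 41.8296.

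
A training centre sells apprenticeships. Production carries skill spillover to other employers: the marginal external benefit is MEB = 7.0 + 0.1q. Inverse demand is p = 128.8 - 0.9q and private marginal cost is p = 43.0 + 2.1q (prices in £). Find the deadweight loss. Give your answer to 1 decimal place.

Market equilibrium (private): 43.0 + 2.1q = 128.8 - 0.9q → q_m = 28.6000.
Social marginal cost = private MC − MEB = 36.0 + 2.0q.
Set SMC = demand: 36.0 + 2.0q = 128.8 - 0.9q → q* = 32.0000.
The welfare-loss triangle has base |q_m − q*| and height MEB(q_m) (the vertical gap between SMC and demand is zero at q* and MEB at q_m).
DWL = ½ × 3.4000 × 9.8600 = 16.7620.

DWL = £16.8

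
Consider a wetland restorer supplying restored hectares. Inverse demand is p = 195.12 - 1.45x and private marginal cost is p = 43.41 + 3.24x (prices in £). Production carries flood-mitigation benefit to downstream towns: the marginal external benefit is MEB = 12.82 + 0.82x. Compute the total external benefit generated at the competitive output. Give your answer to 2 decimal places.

Market equilibrium (private): 43.41 + 3.24x = 195.12 - 1.45x → x_m = 32.3475.
Total external benefit = ∫₀^{x_m} (12.82 + 0.82x) dx = 12.82×32.3475 + ½×0.82×32.3475² = 843.7029.

£843.70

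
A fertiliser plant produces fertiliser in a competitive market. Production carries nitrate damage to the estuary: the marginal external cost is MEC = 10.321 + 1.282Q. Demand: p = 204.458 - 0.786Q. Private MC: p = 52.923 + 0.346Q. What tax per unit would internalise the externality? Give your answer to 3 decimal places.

tax = 85.315 per unit

Social marginal cost = private MC + MEC = 63.244 + 1.628Q.
Set SMC = demand: 63.244 + 1.628Q = 204.458 - 0.786Q → Q* = 58.4979.
The Pigouvian tax equals MEC at Q*: 10.321 + 1.282×58.4979 = 85.3153.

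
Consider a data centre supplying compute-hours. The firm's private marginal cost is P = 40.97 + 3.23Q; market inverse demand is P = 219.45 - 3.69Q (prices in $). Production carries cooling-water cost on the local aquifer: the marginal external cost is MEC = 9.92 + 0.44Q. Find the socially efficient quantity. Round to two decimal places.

Social marginal cost = private MC + MEC = 50.89 + 3.67Q.
Set SMC = demand: 50.89 + 3.67Q = 219.45 - 3.69Q → Q* = 22.9022.

Q* = 22.90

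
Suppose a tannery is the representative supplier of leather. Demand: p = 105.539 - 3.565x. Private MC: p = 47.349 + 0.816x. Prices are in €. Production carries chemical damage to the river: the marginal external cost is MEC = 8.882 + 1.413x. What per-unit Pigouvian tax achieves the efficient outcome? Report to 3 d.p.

Social marginal cost = private MC + MEC = 56.231 + 2.229x.
Set SMC = demand: 56.231 + 2.229x = 105.539 - 3.565x → x* = 8.5102.
The Pigouvian tax equals MEC at x*: 8.882 + 1.413×8.5102 = 20.9069.

tax = €20.907 per unit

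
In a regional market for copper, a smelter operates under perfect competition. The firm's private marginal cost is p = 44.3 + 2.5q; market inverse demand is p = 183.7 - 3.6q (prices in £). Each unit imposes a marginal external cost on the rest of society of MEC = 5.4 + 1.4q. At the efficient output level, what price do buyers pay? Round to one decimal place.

Social marginal cost = private MC + MEC = 49.7 + 3.9q.
Set SMC = demand: 49.7 + 3.9q = 183.7 - 3.6q → q* = 17.8667.
Consumer price on the demand curve at q*: 183.7 − 3.6×17.8667 = 119.3799.

P = £119.4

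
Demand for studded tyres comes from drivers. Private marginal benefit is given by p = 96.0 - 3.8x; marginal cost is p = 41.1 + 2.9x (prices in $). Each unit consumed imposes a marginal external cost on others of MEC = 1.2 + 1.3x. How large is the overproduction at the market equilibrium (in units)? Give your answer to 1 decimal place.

Market equilibrium (private): 41.1 + 2.9x = 96.0 - 3.8x → x_m = 8.1940.
Social marginal benefit = demand − MEC = 94.8 - 5.1x.
Set SMB = MC: 94.8 - 5.1x = 41.1 + 2.9x → x* = 6.7125.
Gap = |8.1940 − 6.7125| = 1.4815.

1.5 units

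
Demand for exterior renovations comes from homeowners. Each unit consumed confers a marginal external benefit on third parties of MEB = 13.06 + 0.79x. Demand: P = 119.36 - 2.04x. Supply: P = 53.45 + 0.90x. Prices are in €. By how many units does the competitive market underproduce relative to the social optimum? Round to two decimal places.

14.31 units

Market equilibrium (private): 53.45 + 0.90x = 119.36 - 2.04x → x_m = 22.4184.
Social marginal benefit = demand + MEB = 132.42 - 1.25x.
Set SMB = MC: 132.42 - 1.25x = 53.45 + 0.90x → x* = 36.7302.
Gap = |22.4184 − 36.7302| = 14.3118.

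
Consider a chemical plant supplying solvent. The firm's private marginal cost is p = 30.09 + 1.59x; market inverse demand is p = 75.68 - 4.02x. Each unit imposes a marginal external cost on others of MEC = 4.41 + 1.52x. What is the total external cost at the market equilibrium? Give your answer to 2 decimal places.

86.03

Market equilibrium (private): 30.09 + 1.59x = 75.68 - 4.02x → x_m = 8.1266.
Total external cost = ∫₀^{x_m} (4.41 + 1.52x) dx = 4.41×8.1266 + ½×1.52×8.1266² = 86.0299.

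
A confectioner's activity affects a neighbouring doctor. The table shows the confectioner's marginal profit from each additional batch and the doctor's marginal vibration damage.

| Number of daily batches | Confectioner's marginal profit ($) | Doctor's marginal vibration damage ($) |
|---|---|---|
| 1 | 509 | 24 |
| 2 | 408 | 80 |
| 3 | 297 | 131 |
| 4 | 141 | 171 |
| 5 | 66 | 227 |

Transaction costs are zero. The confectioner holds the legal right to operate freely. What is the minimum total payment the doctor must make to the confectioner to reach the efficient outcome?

Left alone the confectioner would choose level 5 (marginal profit stays positive).
Efficient level: k* = 3 (marginal profit ≥ marginal vibration damage through 3).
The doctor must at least cover the confectioner's forgone profit from cutting 5→3: 141 + 66 = 207.

$207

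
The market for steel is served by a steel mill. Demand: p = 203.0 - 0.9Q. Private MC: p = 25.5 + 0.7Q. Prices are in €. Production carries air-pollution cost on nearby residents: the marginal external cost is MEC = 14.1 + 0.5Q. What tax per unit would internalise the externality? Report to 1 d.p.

tax = €53.0 per unit

Social marginal cost = private MC + MEC = 39.6 + 1.2Q.
Set SMC = demand: 39.6 + 1.2Q = 203.0 - 0.9Q → Q* = 77.8095.
The Pigouvian tax equals MEC at Q*: 14.1 + 0.5×77.8095 = 53.0048.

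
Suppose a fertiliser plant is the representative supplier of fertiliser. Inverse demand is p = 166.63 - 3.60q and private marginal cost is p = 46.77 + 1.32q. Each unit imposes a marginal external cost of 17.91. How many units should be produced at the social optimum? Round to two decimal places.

Social marginal cost = private MC + MEC = 64.68 + 1.32q.
Set SMC = demand: 64.68 + 1.32q = 166.63 - 3.60q → q* = 20.7215.

q* = 20.72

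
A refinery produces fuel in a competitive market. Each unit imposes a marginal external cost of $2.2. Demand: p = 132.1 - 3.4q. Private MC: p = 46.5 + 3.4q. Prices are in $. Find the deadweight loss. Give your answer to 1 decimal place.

Market equilibrium (private): 46.5 + 3.4q = 132.1 - 3.4q → q_m = 12.5882.
Social marginal cost = private MC + MEC = 48.7 + 3.4q.
Set SMC = demand: 48.7 + 3.4q = 132.1 - 3.4q → q* = 12.2647.
The welfare-loss triangle has base |q_m − q*| and height MEC(q_m) (the vertical gap between SMC and demand is zero at q* and MEC at q_m).
DWL = ½ × 0.3235 × 2.2000 = 0.3559.

DWL = $0.4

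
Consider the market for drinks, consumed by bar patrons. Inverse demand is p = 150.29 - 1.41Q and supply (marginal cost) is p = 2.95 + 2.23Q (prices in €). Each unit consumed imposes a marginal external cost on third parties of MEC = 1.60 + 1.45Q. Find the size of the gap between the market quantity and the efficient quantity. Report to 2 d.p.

Market equilibrium (private): 2.95 + 2.23Q = 150.29 - 1.41Q → Q_m = 40.4780.
Social marginal benefit = demand − MEC = 148.69 - 2.86Q.
Set SMB = MC: 148.69 - 2.86Q = 2.95 + 2.23Q → Q* = 28.6326.
Gap = |40.4780 − 28.6326| = 11.8454.

11.85 units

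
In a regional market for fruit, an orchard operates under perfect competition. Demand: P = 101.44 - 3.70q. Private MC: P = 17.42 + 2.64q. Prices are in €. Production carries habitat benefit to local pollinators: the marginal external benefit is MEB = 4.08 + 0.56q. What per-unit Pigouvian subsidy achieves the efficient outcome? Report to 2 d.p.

Social marginal cost = private MC − MEB = 13.34 + 2.08q.
Set SMC = demand: 13.34 + 2.08q = 101.44 - 3.70q → q* = 15.2422.
The Pigouvian subsidy equals MEB at q*: 4.08 + 0.56×15.2422 = 12.6156.

subsidy = €12.62 per unit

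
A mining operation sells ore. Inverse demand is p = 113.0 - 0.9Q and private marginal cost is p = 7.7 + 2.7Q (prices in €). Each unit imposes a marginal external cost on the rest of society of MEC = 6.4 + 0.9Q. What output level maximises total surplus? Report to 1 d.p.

Social marginal cost = private MC + MEC = 14.1 + 3.6Q.
Set SMC = demand: 14.1 + 3.6Q = 113.0 - 0.9Q → Q* = 21.9778.

Q* = 22.0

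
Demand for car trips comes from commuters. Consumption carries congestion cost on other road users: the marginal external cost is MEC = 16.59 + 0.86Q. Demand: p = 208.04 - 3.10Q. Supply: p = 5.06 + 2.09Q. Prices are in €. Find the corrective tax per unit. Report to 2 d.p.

Social marginal benefit = demand − MEC = 191.45 - 3.96Q.
Set SMB = MC: 191.45 - 3.96Q = 5.06 + 2.09Q → Q* = 30.8083.
The Pigouvian tax equals MEC at Q*: 16.59 + 0.86×30.8083 = 43.0851.

tax = €43.09 per unit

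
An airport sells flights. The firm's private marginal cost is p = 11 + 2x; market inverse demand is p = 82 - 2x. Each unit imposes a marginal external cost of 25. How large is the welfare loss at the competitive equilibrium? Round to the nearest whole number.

Market equilibrium (private): 11 + 2x = 82 - 2x → x_m = 17.7500.
Social marginal cost = private MC + MEC = 36 + 2x.
Set SMC = demand: 36 + 2x = 82 - 2x → x* = 11.5000.
Height of the DWL triangle at x_m is SMC(x_m) − demand(x_m) = MEC(x_m) = 25.0000.
DWL = ½ × 6.2500 × 25.0000 = 78.1250.

DWL = 78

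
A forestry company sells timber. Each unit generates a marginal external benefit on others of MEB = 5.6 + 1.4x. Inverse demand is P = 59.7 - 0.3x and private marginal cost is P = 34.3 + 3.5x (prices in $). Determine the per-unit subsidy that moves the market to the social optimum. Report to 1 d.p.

subsidy = $23.7 per unit

Social marginal cost = private MC − MEB = 28.7 + 2.1x.
Set SMC = demand: 28.7 + 2.1x = 59.7 - 0.3x → x* = 12.9167.
The Pigouvian subsidy equals MEB at x*: 5.6 + 1.4×12.9167 = 23.6834.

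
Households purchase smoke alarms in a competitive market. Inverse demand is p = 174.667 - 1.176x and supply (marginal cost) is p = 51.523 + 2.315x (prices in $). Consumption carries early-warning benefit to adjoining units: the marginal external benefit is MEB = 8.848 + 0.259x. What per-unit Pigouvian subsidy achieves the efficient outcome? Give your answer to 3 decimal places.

subsidy = $19.425 per unit

Social marginal benefit = demand + MEB = 183.515 - 0.917x.
Set SMB = MC: 183.515 - 0.917x = 51.523 + 2.315x → x* = 40.8391.
The Pigouvian subsidy equals MEB at x*: 8.848 + 0.259×40.8391 = 19.4253.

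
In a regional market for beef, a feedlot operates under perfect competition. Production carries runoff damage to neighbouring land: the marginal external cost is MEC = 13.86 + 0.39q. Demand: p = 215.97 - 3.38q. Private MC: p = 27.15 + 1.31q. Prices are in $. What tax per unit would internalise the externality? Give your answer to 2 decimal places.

tax = $27.29 per unit

Social marginal cost = private MC + MEC = 41.01 + 1.70q.
Set SMC = demand: 41.01 + 1.70q = 215.97 - 3.38q → q* = 34.4409.
The Pigouvian tax equals MEC at q*: 13.86 + 0.39×34.4409 = 27.2920.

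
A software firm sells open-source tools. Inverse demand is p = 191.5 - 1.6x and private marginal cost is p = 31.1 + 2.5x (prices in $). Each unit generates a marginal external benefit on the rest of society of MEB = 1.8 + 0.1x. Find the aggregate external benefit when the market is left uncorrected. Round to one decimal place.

$146.9

Market equilibrium (private): 31.1 + 2.5x = 191.5 - 1.6x → x_m = 39.1220.
Total external benefit = ∫₀^{x_m} (1.8 + 0.1x) dx = 1.8×39.1220 + ½×0.1×39.1220² = 146.9461.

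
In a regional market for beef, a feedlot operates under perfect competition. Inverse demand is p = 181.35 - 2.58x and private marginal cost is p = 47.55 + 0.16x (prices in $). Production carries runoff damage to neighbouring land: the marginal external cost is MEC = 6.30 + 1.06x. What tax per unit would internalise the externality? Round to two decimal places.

tax = $41.87 per unit

Social marginal cost = private MC + MEC = 53.85 + 1.22x.
Set SMC = demand: 53.85 + 1.22x = 181.35 - 2.58x → x* = 33.5526.
The Pigouvian tax equals MEC at x*: 6.30 + 1.06×33.5526 = 41.8658.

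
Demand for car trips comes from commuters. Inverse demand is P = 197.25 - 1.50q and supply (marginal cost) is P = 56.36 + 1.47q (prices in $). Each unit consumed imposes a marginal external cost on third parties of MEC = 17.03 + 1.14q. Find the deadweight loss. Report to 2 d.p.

DWL = $615.14

Market equilibrium (private): 56.36 + 1.47q = 197.25 - 1.50q → q_m = 47.4377.
Social marginal benefit = demand − MEC = 180.22 - 2.64q.
Set SMB = MC: 180.22 - 2.64q = 56.36 + 1.47q → q* = 30.1363.
Between q* and q_m the wedge MC − SMB runs linearly from 0 to MEC(q_m), so the loss is a triangle.
DWL = ½ × 17.3014 × 71.1090 = 615.1426.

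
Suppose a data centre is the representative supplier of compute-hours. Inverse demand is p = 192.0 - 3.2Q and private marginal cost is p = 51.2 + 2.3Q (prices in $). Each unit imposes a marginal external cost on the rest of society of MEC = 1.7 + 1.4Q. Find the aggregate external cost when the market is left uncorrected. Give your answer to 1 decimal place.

Market equilibrium (private): 51.2 + 2.3Q = 192.0 - 3.2Q → Q_m = 25.6000.
Total external cost = ∫₀^{Q_m} (1.7 + 1.4Q) dQ = 1.7×25.6000 + ½×1.4×25.6000² = 502.2720.

$502.3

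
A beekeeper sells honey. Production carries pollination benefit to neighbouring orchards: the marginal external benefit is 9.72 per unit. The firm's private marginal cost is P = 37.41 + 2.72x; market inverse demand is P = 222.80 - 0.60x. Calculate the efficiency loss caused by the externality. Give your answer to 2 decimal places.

DWL = 14.23

Market equilibrium (private): 37.41 + 2.72x = 222.80 - 0.60x → x_m = 55.8404.
Social marginal cost = private MC − MEB = 27.69 + 2.72x.
Set SMC = demand: 27.69 + 2.72x = 222.80 - 0.60x → x* = 58.7681.
Between x* and x_m the wedge demand − SMC runs linearly from 0 to MEB(x_m), so the loss is a triangle.
DWL = ½ × 2.9277 × 9.7200 = 14.2286.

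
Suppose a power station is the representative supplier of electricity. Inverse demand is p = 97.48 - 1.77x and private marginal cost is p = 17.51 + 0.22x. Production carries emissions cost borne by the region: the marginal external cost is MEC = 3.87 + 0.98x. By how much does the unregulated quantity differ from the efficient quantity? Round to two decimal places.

14.56 units

Market equilibrium (private): 17.51 + 0.22x = 97.48 - 1.77x → x_m = 40.1859.
Social marginal cost = private MC + MEC = 21.38 + 1.20x.
Set SMC = demand: 21.38 + 1.20x = 97.48 - 1.77x → x* = 25.6229.
Gap = |40.1859 − 25.6229| = 14.5630.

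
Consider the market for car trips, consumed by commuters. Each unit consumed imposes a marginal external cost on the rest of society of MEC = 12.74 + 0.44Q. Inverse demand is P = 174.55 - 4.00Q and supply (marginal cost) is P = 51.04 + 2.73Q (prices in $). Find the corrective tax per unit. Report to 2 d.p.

tax = $19.54 per unit

Social marginal benefit = demand − MEC = 161.81 - 4.44Q.
Set SMB = MC: 161.81 - 4.44Q = 51.04 + 2.73Q → Q* = 15.4491.
The Pigouvian tax equals MEC at Q*: 12.74 + 0.44×15.4491 = 19.5376.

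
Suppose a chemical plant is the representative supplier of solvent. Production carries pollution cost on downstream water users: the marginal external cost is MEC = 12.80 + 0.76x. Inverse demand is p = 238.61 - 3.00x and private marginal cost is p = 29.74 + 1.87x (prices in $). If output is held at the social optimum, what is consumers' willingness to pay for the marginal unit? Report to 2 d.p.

P = $134.13

Social marginal cost = private MC + MEC = 42.54 + 2.63x.
Set SMC = demand: 42.54 + 2.63x = 238.61 - 3.00x → x* = 34.8259.
Consumer price on the demand curve at x*: 238.61 − 3.00×34.8259 = 134.1323.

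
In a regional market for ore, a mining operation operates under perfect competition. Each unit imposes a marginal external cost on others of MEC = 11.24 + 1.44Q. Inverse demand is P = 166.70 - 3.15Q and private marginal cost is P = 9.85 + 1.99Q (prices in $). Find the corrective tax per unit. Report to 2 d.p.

Social marginal cost = private MC + MEC = 21.09 + 3.43Q.
Set SMC = demand: 21.09 + 3.43Q = 166.70 - 3.15Q → Q* = 22.1292.
The Pigouvian tax equals MEC at Q*: 11.24 + 1.44×22.1292 = 43.1060.

tax = $43.11 per unit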